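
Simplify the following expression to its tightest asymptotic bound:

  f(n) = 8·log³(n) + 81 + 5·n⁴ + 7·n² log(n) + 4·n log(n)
Θ(n⁴)

Order the terms by growth rate: 81 ≺ 8·log³(n) ≺ 4·n log(n) ≺ 7·n² log(n) ≺ 5·n⁴.
The fastest-growing term 5·n⁴ dominates as n → ∞; dropping its constant factor gives Θ(n⁴).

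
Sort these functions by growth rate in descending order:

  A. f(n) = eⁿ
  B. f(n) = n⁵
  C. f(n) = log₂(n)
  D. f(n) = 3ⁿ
D > A > B > C

Comparing growth rates:
D = 3ⁿ is O(3ⁿ)
A = eⁿ is O(eⁿ)
B = n⁵ is O(n⁵)
C = log₂(n) is O(log n)

Therefore, the order from fastest to slowest is: D > A > B > C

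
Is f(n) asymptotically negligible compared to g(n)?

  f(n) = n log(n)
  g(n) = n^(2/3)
False

f(n) = n log(n) is O(n log n), and g(n) = n^(2/3) is O(n^(2/3)).
Since O(n log n) grows faster than or equal to O(n^(2/3)), f(n) = o(g(n)) is false.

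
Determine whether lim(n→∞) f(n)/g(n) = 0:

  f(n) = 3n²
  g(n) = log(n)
False

f(n) = 3n² is O(n²), and g(n) = log(n) is O(log n).
Since O(n²) grows faster than or equal to O(log n), f(n) = o(g(n)) is false.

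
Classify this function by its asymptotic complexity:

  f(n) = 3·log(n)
O(log n)

The dominant term in 3·log(n) is 3·log(n), which is Θ(log n).
Constants are absorbed, so the tightest bound is O(log n).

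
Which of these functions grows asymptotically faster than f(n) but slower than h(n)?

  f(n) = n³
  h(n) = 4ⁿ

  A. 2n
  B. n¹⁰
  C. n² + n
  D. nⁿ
B

We need g(n) with n³ = o(g(n)) and g(n) = o(4ⁿ), i.e. O(n³) ≺ g ≺ O(4ⁿ).
Check each option:
  A. 2n — O(n) does not grow strictly faster than f(n)
  B. n¹⁰ — O(n¹⁰) is strictly between O(n³) and O(4ⁿ) ✓
  C. n² + n — O(n²) does not grow strictly faster than f(n)
  D. nⁿ — O(nⁿ) does not grow strictly slower than h(n)

Only option B (n¹⁰) lies strictly between.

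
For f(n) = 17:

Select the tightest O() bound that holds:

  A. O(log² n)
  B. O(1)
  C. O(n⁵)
B

f(n) = 17 is O(1).
All listed options are valid Big-O bounds (upper bounds),
but O(1) is the tightest (smallest valid bound).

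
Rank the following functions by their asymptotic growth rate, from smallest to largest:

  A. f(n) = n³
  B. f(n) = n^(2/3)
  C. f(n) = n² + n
B < C < A

Comparing growth rates:
B = n^(2/3) is O(n^(2/3))
C = n² + n is O(n²)
A = n³ is O(n³)

Therefore, the order from slowest to fastest is: B < C < A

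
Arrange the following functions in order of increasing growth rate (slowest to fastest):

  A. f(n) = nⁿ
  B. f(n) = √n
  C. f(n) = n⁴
B < C < A

Comparing growth rates:
B = √n is O(√n)
C = n⁴ is O(n⁴)
A = nⁿ is O(nⁿ)

Therefore, the order from slowest to fastest is: B < C < A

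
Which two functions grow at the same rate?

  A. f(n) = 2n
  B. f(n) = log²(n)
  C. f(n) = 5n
A and C

Examining each function:
  A. 2n is O(n)
  B. log²(n) is O(log² n)
  C. 5n is O(n)

Functions A and C both have the same complexity class.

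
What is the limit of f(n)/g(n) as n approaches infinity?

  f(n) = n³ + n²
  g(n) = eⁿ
0

Since n³ + n² (O(n³)) grows slower than eⁿ (O(eⁿ)),
the ratio f(n)/g(n) → 0 as n → ∞.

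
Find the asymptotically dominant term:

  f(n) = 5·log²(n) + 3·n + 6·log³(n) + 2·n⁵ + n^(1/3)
2·n⁵

Looking at each term:
  - 5·log²(n) is O(log² n)
  - 3·n is O(n)
  - 6·log³(n) is O(log³ n)
  - 2·n⁵ is O(n⁵)
  - n^(1/3) is O(n^(1/3))

The term 2·n⁵ (O(n⁵)) grows fastest and dominates all others.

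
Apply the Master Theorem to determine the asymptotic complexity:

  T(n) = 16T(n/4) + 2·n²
Θ(n² log n)

Master Theorem: a = 16, b = 4, f(n) = 2·n².
Compute the critical exponent d = log₄(16) = 2.
Compare f(n) = Θ(n²) against n^d:
  k = 2 = d, so f(n) = Θ(n^d) — Case 2.
  Work is balanced across levels: T(n) = Θ(n^d log n) = Θ(n² log n).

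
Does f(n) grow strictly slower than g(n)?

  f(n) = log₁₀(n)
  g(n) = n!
True

f(n) = log₁₀(n) is O(log n), and g(n) = n! is O(n!).
Since O(log n) grows strictly slower than O(n!), f(n) = o(g(n)) is true.
This means lim(n→∞) f(n)/g(n) = 0.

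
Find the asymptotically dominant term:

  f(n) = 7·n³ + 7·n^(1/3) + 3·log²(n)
7·n³

Looking at each term:
  - 7·n³ is O(n³)
  - 7·n^(1/3) is O(n^(1/3))
  - 3·log²(n) is O(log² n)

The term 7·n³ (O(n³)) grows fastest and dominates all others.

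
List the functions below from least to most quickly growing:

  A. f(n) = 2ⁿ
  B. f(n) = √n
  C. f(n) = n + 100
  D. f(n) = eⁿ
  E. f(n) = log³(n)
E < B < C < A < D

Comparing growth rates:
E = log³(n) is O(log³ n)
B = √n is O(√n)
C = n + 100 is O(n)
A = 2ⁿ is O(2ⁿ)
D = eⁿ is O(eⁿ)

Therefore, the order from slowest to fastest is: E < B < C < A < D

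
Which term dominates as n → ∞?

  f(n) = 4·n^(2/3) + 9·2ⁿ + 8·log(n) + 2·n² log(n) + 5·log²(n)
9·2ⁿ

Looking at each term:
  - 4·n^(2/3) is O(n^(2/3))
  - 9·2ⁿ is O(2ⁿ)
  - 8·log(n) is O(log n)
  - 2·n² log(n) is O(n² log n)
  - 5·log²(n) is O(log² n)

The term 9·2ⁿ (O(2ⁿ)) grows fastest and dominates all others.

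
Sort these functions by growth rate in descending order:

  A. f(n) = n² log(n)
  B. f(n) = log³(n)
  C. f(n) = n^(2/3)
A > C > B

Comparing growth rates:
A = n² log(n) is O(n² log n)
C = n^(2/3) is O(n^(2/3))
B = log³(n) is O(log³ n)

Therefore, the order from fastest to slowest is: A > C > B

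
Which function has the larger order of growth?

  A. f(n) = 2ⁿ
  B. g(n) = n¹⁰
A

f(n) = 2ⁿ is O(2ⁿ), while g(n) = n¹⁰ is O(n¹⁰).
Since O(2ⁿ) grows faster than O(n¹⁰), f(n) dominates.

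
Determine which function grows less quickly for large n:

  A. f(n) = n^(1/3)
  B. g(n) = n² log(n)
A

f(n) = n^(1/3) is O(n^(1/3)), while g(n) = n² log(n) is O(n² log n).
Since O(n^(1/3)) grows slower than O(n² log n), f(n) is dominated.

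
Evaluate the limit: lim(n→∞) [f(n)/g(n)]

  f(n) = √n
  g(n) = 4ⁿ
0

Since √n (O(√n)) grows slower than 4ⁿ (O(4ⁿ)),
the ratio f(n)/g(n) → 0 as n → ∞.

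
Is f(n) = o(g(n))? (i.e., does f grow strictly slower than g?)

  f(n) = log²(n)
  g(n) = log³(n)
True

f(n) = log²(n) is O(log² n), and g(n) = log³(n) is O(log³ n).
Since O(log² n) grows strictly slower than O(log³ n), f(n) = o(g(n)) is true.
This means lim(n→∞) f(n)/g(n) = 0.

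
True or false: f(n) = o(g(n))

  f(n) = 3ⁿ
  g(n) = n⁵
False

f(n) = 3ⁿ is O(3ⁿ), and g(n) = n⁵ is O(n⁵).
Since O(3ⁿ) grows faster than or equal to O(n⁵), f(n) = o(g(n)) is false.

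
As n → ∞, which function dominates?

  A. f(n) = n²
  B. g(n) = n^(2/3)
A

f(n) = n² is O(n²), while g(n) = n^(2/3) is O(n^(2/3)).
Since O(n²) grows faster than O(n^(2/3)), f(n) dominates.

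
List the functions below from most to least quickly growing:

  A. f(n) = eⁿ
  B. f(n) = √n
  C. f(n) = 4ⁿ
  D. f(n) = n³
C > A > D > B

Comparing growth rates:
C = 4ⁿ is O(4ⁿ)
A = eⁿ is O(eⁿ)
D = n³ is O(n³)
B = √n is O(√n)

Therefore, the order from fastest to slowest is: C > A > D > B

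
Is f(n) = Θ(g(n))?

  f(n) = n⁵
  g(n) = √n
False

f(n) = n⁵ is O(n⁵), and g(n) = √n is O(√n).
Since they have different growth rates, f(n) = Θ(g(n)) is false.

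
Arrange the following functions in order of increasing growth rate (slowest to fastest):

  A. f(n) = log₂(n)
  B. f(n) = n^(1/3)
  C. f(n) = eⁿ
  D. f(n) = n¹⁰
A < B < D < C

Comparing growth rates:
A = log₂(n) is O(log n)
B = n^(1/3) is O(n^(1/3))
D = n¹⁰ is O(n¹⁰)
C = eⁿ is O(eⁿ)

Therefore, the order from slowest to fastest is: A < B < D < C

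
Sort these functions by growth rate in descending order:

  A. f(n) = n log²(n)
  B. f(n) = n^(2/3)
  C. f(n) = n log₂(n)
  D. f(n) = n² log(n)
D > A > C > B

Comparing growth rates:
D = n² log(n) is O(n² log n)
A = n log²(n) is O(n log² n)
C = n log₂(n) is O(n log n)
B = n^(2/3) is O(n^(2/3))

Therefore, the order from fastest to slowest is: D > A > C > B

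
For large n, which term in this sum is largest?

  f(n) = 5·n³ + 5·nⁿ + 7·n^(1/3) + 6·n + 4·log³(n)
5·nⁿ

Looking at each term:
  - 5·n³ is O(n³)
  - 5·nⁿ is O(nⁿ)
  - 7·n^(1/3) is O(n^(1/3))
  - 6·n is O(n)
  - 4·log³(n) is O(log³ n)

The term 5·nⁿ (O(nⁿ)) grows fastest and dominates all others.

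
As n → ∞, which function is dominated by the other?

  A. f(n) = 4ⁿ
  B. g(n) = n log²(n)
B

f(n) = 4ⁿ is O(4ⁿ), while g(n) = n log²(n) is O(n log² n).
Since O(n log² n) grows slower than O(4ⁿ), g(n) is dominated.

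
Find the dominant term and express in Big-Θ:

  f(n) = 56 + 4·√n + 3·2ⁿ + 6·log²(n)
Θ(2ⁿ)

Order the terms by growth rate: 56 ≺ 6·log²(n) ≺ 4·√n ≺ 3·2ⁿ.
The fastest-growing term 3·2ⁿ dominates as n → ∞; dropping its constant factor gives Θ(2ⁿ).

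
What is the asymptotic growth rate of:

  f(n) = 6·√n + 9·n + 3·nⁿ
Θ(nⁿ)

Order the terms by growth rate: 6·√n ≺ 9·n ≺ 3·nⁿ.
The fastest-growing term 3·nⁿ dominates as n → ∞; dropping its constant factor gives Θ(nⁿ).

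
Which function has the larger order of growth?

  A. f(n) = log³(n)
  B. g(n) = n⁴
B

f(n) = log³(n) is O(log³ n), while g(n) = n⁴ is O(n⁴).
Since O(n⁴) grows faster than O(log³ n), g(n) dominates.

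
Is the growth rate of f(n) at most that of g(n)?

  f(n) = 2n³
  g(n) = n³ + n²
True

f(n) = 2n³ and g(n) = n³ + n² are both O(n³).
Big-O permits equal growth rates (f ≤ c·g for some c), so f(n) = O(g(n)) is true.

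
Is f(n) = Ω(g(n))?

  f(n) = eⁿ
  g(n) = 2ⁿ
True

f(n) = eⁿ is O(eⁿ), and g(n) = 2ⁿ is O(2ⁿ).
Since O(eⁿ) grows at least as fast as O(2ⁿ), f(n) = Ω(g(n)) is true.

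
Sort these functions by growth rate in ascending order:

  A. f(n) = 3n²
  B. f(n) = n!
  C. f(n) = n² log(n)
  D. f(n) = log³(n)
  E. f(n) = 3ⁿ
D < A < C < E < B

Comparing growth rates:
D = log³(n) is O(log³ n)
A = 3n² is O(n²)
C = n² log(n) is O(n² log n)
E = 3ⁿ is O(3ⁿ)
B = n! is O(n!)

Therefore, the order from slowest to fastest is: D < A < C < E < B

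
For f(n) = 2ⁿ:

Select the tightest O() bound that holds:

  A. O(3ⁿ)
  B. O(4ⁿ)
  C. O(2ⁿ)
C

f(n) = 2ⁿ is O(2ⁿ).
All listed options are valid Big-O bounds (upper bounds),
but O(2ⁿ) is the tightest (smallest valid bound).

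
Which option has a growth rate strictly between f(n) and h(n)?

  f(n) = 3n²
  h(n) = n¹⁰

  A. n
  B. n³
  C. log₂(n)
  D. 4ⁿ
B

We need g(n) with 3n² = o(g(n)) and g(n) = o(n¹⁰), i.e. O(n²) ≺ g ≺ O(n¹⁰).
Check each option:
  A. n — O(n) does not grow strictly faster than f(n)
  B. n³ — O(n³) is strictly between O(n²) and O(n¹⁰) ✓
  C. log₂(n) — O(log n) does not grow strictly faster than f(n)
  D. 4ⁿ — O(4ⁿ) does not grow strictly slower than h(n)

Only option B (n³) lies strictly between.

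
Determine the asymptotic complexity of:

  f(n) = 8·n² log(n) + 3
O(n² log n)

The dominant term in 8·n² log(n) + 3 is 8·n² log(n), which is Θ(n² log n).
Lower-order terms (3) are asymptotically negligible.
Constants are absorbed, so the tightest bound is O(n² log n).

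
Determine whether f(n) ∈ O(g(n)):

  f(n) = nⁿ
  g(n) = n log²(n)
False

f(n) = nⁿ is O(nⁿ), and g(n) = n log²(n) is O(n log² n).
Since O(nⁿ) grows faster than O(n log² n), f(n) = O(g(n)) is false.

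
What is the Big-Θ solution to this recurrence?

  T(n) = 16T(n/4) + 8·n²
Θ(n² log n)

Master Theorem: a = 16, b = 4, f(n) = 8·n².
Compute the critical exponent d = log₄(16) = 2.
Compare f(n) = Θ(n²) against n^d:
  k = 2 = d, so f(n) = Θ(n^d) — Case 2.
  Work is balanced across levels: T(n) = Θ(n^d log n) = Θ(n² log n).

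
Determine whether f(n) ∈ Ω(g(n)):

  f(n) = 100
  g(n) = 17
True

f(n) = 100 and g(n) = 17 are both O(1).
Big-Ω permits equal growth rates (f ≥ c·g for some c > 0), so f(n) = Ω(g(n)) is true.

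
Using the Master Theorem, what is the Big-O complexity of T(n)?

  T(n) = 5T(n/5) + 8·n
Θ(n log n)

Master Theorem: a = 5, b = 5, f(n) = 8·n.
Compute the critical exponent d = log₅(5) = 1.
Compare f(n) = Θ(n) against n^d:
  k = 1 = d, so f(n) = Θ(n^d) — Case 2.
  Work is balanced across levels: T(n) = Θ(n^d log n) = Θ(n log n).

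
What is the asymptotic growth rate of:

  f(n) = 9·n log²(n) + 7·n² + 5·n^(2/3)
Θ(n²)

Order the terms by growth rate: 5·n^(2/3) ≺ 9·n log²(n) ≺ 7·n².
The fastest-growing term 7·n² dominates as n → ∞; dropping its constant factor gives Θ(n²).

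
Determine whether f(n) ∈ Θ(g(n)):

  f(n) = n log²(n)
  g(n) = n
False

f(n) = n log²(n) is O(n log² n), and g(n) = n is O(n).
Since they have different growth rates, f(n) = Θ(g(n)) is false.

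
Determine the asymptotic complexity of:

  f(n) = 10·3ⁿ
O(3ⁿ)

The dominant term in 10·3ⁿ is 10·3ⁿ, which is Θ(3ⁿ).
Constants are absorbed, so the tightest bound is O(3ⁿ).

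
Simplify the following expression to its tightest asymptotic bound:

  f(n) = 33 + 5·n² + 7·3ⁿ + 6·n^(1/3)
Θ(3ⁿ)

Order the terms by growth rate: 33 ≺ 6·n^(1/3) ≺ 5·n² ≺ 7·3ⁿ.
The fastest-growing term 7·3ⁿ dominates as n → ∞; dropping its constant factor gives Θ(3ⁿ).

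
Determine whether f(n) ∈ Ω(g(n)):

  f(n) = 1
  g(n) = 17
True

f(n) = 1 and g(n) = 17 are both O(1).
Big-Ω permits equal growth rates (f ≥ c·g for some c > 0), so f(n) = Ω(g(n)) is true.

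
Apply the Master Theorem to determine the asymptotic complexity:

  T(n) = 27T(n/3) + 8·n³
Θ(n³ log n)

Master Theorem: a = 27, b = 3, f(n) = 8·n³.
Compute the critical exponent d = log₃(27) = 3.
Compare f(n) = Θ(n³) against n^d:
  k = 3 = d, so f(n) = Θ(n^d) — Case 2.
  Work is balanced across levels: T(n) = Θ(n^d log n) = Θ(n³ log n).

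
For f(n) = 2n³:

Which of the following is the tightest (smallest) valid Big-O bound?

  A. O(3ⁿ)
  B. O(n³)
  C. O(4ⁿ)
B

f(n) = 2n³ is O(n³).
All listed options are valid Big-O bounds (upper bounds),
but O(n³) is the tightest (smallest valid bound).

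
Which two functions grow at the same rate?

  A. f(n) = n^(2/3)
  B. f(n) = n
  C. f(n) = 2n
B and C

Examining each function:
  A. n^(2/3) is O(n^(2/3))
  B. n is O(n)
  C. 2n is O(n)

Functions B and C both have the same complexity class.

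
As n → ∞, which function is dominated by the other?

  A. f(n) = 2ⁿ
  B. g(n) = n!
A

f(n) = 2ⁿ is O(2ⁿ), while g(n) = n! is O(n!).
Since O(2ⁿ) grows slower than O(n!), f(n) is dominated.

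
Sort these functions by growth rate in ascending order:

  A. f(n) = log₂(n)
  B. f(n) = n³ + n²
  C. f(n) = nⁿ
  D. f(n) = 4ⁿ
A < B < D < C

Comparing growth rates:
A = log₂(n) is O(log n)
B = n³ + n² is O(n³)
D = 4ⁿ is O(4ⁿ)
C = nⁿ is O(nⁿ)

Therefore, the order from slowest to fastest is: A < B < D < C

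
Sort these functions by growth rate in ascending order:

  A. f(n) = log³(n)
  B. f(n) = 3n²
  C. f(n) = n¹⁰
A < B < C

Comparing growth rates:
A = log³(n) is O(log³ n)
B = 3n² is O(n²)
C = n¹⁰ is O(n¹⁰)

Therefore, the order from slowest to fastest is: A < B < C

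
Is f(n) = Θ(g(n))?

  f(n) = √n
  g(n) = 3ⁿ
False

f(n) = √n is O(√n), and g(n) = 3ⁿ is O(3ⁿ).
Since they have different growth rates, f(n) = Θ(g(n)) is false.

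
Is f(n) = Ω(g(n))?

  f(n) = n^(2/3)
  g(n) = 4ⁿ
False

f(n) = n^(2/3) is O(n^(2/3)), and g(n) = 4ⁿ is O(4ⁿ).
Since O(n^(2/3)) grows slower than O(4ⁿ), f(n) = Ω(g(n)) is false.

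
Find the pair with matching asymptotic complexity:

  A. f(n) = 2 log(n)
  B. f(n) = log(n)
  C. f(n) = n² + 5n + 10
A and B

Examining each function:
  A. 2 log(n) is O(log n)
  B. log(n) is O(log n)
  C. n² + 5n + 10 is O(n²)

Functions A and B both have the same complexity class.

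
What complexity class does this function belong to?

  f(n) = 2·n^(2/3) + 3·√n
O(n^(2/3))

The dominant term in 2·n^(2/3) + 3·√n is 2·n^(2/3), which is Θ(n^(2/3)).
Lower-order terms (3·√n) are asymptotically negligible.
Constants are absorbed, so the tightest bound is O(n^(2/3)).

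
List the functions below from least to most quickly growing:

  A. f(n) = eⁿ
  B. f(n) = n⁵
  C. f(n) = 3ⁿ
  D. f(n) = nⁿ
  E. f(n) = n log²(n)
E < B < A < C < D

Comparing growth rates:
E = n log²(n) is O(n log² n)
B = n⁵ is O(n⁵)
A = eⁿ is O(eⁿ)
C = 3ⁿ is O(3ⁿ)
D = nⁿ is O(nⁿ)

Therefore, the order from slowest to fastest is: E < B < A < C < D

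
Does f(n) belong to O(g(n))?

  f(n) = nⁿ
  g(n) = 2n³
False

f(n) = nⁿ is O(nⁿ), and g(n) = 2n³ is O(n³).
Since O(nⁿ) grows faster than O(n³), f(n) = O(g(n)) is false.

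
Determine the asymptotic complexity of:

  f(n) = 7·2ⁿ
O(2ⁿ)

The dominant term in 7·2ⁿ is 7·2ⁿ, which is Θ(2ⁿ).
Constants are absorbed, so the tightest bound is O(2ⁿ).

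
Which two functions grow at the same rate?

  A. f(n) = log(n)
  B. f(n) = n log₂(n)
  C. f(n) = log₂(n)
A and C

Examining each function:
  A. log(n) is O(log n)
  B. n log₂(n) is O(n log n)
  C. log₂(n) is O(log n)

Functions A and C both have the same complexity class.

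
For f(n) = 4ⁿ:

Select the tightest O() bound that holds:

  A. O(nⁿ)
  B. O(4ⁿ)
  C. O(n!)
B

f(n) = 4ⁿ is O(4ⁿ).
All listed options are valid Big-O bounds (upper bounds),
but O(4ⁿ) is the tightest (smallest valid bound).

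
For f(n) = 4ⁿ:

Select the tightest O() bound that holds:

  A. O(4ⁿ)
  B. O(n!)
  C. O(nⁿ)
A

f(n) = 4ⁿ is O(4ⁿ).
All listed options are valid Big-O bounds (upper bounds),
but O(4ⁿ) is the tightest (smallest valid bound).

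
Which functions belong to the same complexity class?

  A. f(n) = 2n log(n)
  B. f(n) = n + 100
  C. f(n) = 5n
B and C

Examining each function:
  A. 2n log(n) is O(n log n)
  B. n + 100 is O(n)
  C. 5n is O(n)

Functions B and C both have the same complexity class.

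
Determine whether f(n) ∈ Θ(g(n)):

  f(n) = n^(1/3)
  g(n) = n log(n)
False

f(n) = n^(1/3) is O(n^(1/3)), and g(n) = n log(n) is O(n log n).
Since they have different growth rates, f(n) = Θ(g(n)) is false.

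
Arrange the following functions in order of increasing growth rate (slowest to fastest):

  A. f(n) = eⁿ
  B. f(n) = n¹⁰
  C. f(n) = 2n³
C < B < A

Comparing growth rates:
C = 2n³ is O(n³)
B = n¹⁰ is O(n¹⁰)
A = eⁿ is O(eⁿ)

Therefore, the order from slowest to fastest is: C < B < A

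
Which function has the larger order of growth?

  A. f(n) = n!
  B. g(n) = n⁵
A

f(n) = n! is O(n!), while g(n) = n⁵ is O(n⁵).
Since O(n!) grows faster than O(n⁵), f(n) dominates.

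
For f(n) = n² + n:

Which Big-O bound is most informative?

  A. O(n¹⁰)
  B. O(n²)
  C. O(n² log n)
B

f(n) = n² + n is O(n²).
All listed options are valid Big-O bounds (upper bounds),
but O(n²) is the tightest (smallest valid bound).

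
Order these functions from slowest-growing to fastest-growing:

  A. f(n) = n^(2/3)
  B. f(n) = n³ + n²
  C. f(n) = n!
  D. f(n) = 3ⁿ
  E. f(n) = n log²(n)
A < E < B < D < C

Comparing growth rates:
A = n^(2/3) is O(n^(2/3))
E = n log²(n) is O(n log² n)
B = n³ + n² is O(n³)
D = 3ⁿ is O(3ⁿ)
C = n! is O(n!)

Therefore, the order from slowest to fastest is: A < E < B < D < C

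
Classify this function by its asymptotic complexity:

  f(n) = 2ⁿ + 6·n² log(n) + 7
O(2ⁿ)

The dominant term in 2ⁿ + 6·n² log(n) + 7 is 2ⁿ, which is Θ(2ⁿ).
Lower-order terms (6·n² log(n), 7) are asymptotically negligible.
Constants are absorbed, so the tightest bound is O(2ⁿ).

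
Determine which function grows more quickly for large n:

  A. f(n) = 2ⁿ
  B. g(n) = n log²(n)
A

f(n) = 2ⁿ is O(2ⁿ), while g(n) = n log²(n) is O(n log² n).
Since O(2ⁿ) grows faster than O(n log² n), f(n) dominates.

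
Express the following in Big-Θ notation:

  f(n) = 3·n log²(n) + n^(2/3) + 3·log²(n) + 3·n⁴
Θ(n⁴)

Order the terms by growth rate: 3·log²(n) ≺ n^(2/3) ≺ 3·n log²(n) ≺ 3·n⁴.
The fastest-growing term 3·n⁴ dominates as n → ∞; dropping its constant factor gives Θ(n⁴).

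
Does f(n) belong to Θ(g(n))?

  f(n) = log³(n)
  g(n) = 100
False

f(n) = log³(n) is O(log³ n), and g(n) = 100 is O(1).
Since they have different growth rates, f(n) = Θ(g(n)) is false.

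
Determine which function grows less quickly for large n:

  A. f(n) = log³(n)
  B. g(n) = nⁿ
A

f(n) = log³(n) is O(log³ n), while g(n) = nⁿ is O(nⁿ).
Since O(log³ n) grows slower than O(nⁿ), f(n) is dominated.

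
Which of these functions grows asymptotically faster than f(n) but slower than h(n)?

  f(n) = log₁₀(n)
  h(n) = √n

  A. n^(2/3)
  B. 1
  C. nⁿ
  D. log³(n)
D

We need g(n) with log₁₀(n) = o(g(n)) and g(n) = o(√n), i.e. O(log n) ≺ g ≺ O(√n).
Check each option:
  A. n^(2/3) — O(n^(2/3)) does not grow strictly slower than h(n)
  B. 1 — O(1) does not grow strictly faster than f(n)
  C. nⁿ — O(nⁿ) does not grow strictly slower than h(n)
  D. log³(n) — O(log³ n) is strictly between O(log n) and O(√n) ✓

Only option D (log³(n)) lies strictly between.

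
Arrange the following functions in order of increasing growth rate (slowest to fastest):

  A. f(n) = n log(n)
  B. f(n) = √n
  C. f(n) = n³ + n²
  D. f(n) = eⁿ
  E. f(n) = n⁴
B < A < C < E < D

Comparing growth rates:
B = √n is O(√n)
A = n log(n) is O(n log n)
C = n³ + n² is O(n³)
E = n⁴ is O(n⁴)
D = eⁿ is O(eⁿ)

Therefore, the order from slowest to fastest is: B < A < C < E < D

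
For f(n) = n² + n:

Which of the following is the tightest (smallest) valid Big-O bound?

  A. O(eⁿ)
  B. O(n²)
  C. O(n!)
B

f(n) = n² + n is O(n²).
All listed options are valid Big-O bounds (upper bounds),
but O(n²) is the tightest (smallest valid bound).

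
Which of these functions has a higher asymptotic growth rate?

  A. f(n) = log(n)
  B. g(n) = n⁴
B

f(n) = log(n) is O(log n), while g(n) = n⁴ is O(n⁴).
Since O(n⁴) grows faster than O(log n), g(n) dominates.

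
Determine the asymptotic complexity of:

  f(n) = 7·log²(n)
O(log² n)

The dominant term in 7·log²(n) is 7·log²(n), which is Θ(log² n).
Constants are absorbed, so the tightest bound is O(log² n).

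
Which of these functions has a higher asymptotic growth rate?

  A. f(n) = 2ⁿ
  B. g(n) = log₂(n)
A

f(n) = 2ⁿ is O(2ⁿ), while g(n) = log₂(n) is O(log n).
Since O(2ⁿ) grows faster than O(log n), f(n) dominates.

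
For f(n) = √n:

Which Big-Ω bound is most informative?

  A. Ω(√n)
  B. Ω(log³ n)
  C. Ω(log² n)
A

f(n) = √n is Ω(√n).
All listed options are valid Big-Ω bounds (lower bounds),
but Ω(√n) is the tightest (largest valid bound).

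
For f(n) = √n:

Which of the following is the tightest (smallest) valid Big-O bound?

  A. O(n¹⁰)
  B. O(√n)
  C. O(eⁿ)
B

f(n) = √n is O(√n).
All listed options are valid Big-O bounds (upper bounds),
but O(√n) is the tightest (smallest valid bound).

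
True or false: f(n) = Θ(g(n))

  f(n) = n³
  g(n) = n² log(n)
False

f(n) = n³ is O(n³), and g(n) = n² log(n) is O(n² log n).
Since they have different growth rates, f(n) = Θ(g(n)) is false.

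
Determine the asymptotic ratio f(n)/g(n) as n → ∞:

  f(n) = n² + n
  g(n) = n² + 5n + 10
1

Since n² + n and n² + 5n + 10 have the same growth rate (O(n²)),
the ratio converges to a constant: 1.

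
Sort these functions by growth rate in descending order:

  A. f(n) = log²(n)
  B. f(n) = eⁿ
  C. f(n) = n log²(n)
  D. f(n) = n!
D > B > C > A

Comparing growth rates:
D = n! is O(n!)
B = eⁿ is O(eⁿ)
C = n log²(n) is O(n log² n)
A = log²(n) is O(log² n)

Therefore, the order from fastest to slowest is: D > B > C > A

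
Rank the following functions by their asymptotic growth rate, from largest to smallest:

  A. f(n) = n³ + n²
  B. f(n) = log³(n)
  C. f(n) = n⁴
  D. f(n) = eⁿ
D > C > A > B

Comparing growth rates:
D = eⁿ is O(eⁿ)
C = n⁴ is O(n⁴)
A = n³ + n² is O(n³)
B = log³(n) is O(log³ n)

Therefore, the order from fastest to slowest is: D > C > A > B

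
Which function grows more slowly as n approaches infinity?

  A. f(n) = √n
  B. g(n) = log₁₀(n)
B

f(n) = √n is O(√n), while g(n) = log₁₀(n) is O(log n).
Since O(log n) grows slower than O(√n), g(n) is dominated.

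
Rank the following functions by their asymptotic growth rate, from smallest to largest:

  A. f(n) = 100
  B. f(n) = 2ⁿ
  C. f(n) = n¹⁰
A < C < B

Comparing growth rates:
A = 100 is O(1)
C = n¹⁰ is O(n¹⁰)
B = 2ⁿ is O(2ⁿ)

Therefore, the order from slowest to fastest is: A < C < B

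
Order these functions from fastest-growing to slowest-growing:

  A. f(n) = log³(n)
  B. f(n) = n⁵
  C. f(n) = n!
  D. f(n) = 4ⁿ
C > D > B > A

Comparing growth rates:
C = n! is O(n!)
D = 4ⁿ is O(4ⁿ)
B = n⁵ is O(n⁵)
A = log³(n) is O(log³ n)

Therefore, the order from fastest to slowest is: C > D > B > A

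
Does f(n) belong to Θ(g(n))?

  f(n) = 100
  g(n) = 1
True

f(n) = 100 and g(n) = 1 are both O(1).
Since they have the same asymptotic growth rate, f(n) = Θ(g(n)) is true.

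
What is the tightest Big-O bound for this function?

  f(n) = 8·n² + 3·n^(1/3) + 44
O(n²)

The dominant term in 8·n² + 3·n^(1/3) + 44 is 8·n², which is Θ(n²).
Lower-order terms (3·n^(1/3), 44) are asymptotically negligible.
Constants are absorbed, so the tightest bound is O(n²).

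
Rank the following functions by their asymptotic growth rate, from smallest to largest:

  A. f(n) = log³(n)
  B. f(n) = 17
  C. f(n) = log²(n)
B < C < A

Comparing growth rates:
B = 17 is O(1)
C = log²(n) is O(log² n)
A = log³(n) is O(log³ n)

Therefore, the order from slowest to fastest is: B < C < A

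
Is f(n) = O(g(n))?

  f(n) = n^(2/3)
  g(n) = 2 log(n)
False

f(n) = n^(2/3) is O(n^(2/3)), and g(n) = 2 log(n) is O(log n).
Since O(n^(2/3)) grows faster than O(log n), f(n) = O(g(n)) is false.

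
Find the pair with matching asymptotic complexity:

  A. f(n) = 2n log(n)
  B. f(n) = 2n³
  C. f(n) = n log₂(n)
A and C

Examining each function:
  A. 2n log(n) is O(n log n)
  B. 2n³ is O(n³)
  C. n log₂(n) is O(n log n)

Functions A and C both have the same complexity class.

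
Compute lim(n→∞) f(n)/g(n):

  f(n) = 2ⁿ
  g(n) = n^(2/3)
∞

Since 2ⁿ (O(2ⁿ)) grows faster than n^(2/3) (O(n^(2/3))),
the ratio f(n)/g(n) → ∞ as n → ∞.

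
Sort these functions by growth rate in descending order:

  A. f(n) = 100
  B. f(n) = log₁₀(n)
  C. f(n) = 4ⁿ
C > B > A

Comparing growth rates:
C = 4ⁿ is O(4ⁿ)
B = log₁₀(n) is O(log n)
A = 100 is O(1)

Therefore, the order from fastest to slowest is: C > B > A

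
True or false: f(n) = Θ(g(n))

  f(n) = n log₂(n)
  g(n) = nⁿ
False

f(n) = n log₂(n) is O(n log n), and g(n) = nⁿ is O(nⁿ).
Since they have different growth rates, f(n) = Θ(g(n)) is false.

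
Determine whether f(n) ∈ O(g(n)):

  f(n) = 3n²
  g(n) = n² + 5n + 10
True

f(n) = 3n² and g(n) = n² + 5n + 10 are both O(n²).
Big-O permits equal growth rates (f ≤ c·g for some c), so f(n) = O(g(n)) is true.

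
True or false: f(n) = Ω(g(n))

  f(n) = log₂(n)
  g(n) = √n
False

f(n) = log₂(n) is O(log n), and g(n) = √n is O(√n).
Since O(log n) grows slower than O(√n), f(n) = Ω(g(n)) is false.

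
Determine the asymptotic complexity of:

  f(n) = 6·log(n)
O(log n)

The dominant term in 6·log(n) is 6·log(n), which is Θ(log n).
Constants are absorbed, so the tightest bound is O(log n).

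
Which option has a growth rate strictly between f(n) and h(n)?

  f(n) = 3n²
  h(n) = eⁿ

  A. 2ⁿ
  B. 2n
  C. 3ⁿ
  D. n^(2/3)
A

We need g(n) with 3n² = o(g(n)) and g(n) = o(eⁿ), i.e. O(n²) ≺ g ≺ O(eⁿ).
Check each option:
  A. 2ⁿ — O(2ⁿ) is strictly between O(n²) and O(eⁿ) ✓
  B. 2n — O(n) does not grow strictly faster than f(n)
  C. 3ⁿ — O(3ⁿ) does not grow strictly slower than h(n)
  D. n^(2/3) — O(n^(2/3)) does not grow strictly faster than f(n)

Only option A (2ⁿ) lies strictly between.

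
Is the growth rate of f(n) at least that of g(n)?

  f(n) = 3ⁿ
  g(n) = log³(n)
True

f(n) = 3ⁿ is O(3ⁿ), and g(n) = log³(n) is O(log³ n).
Since O(3ⁿ) grows at least as fast as O(log³ n), f(n) = Ω(g(n)) is true.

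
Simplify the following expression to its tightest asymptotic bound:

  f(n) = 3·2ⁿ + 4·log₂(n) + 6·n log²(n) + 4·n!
Θ(n!)

Order the terms by growth rate: 4·log₂(n) ≺ 6·n log²(n) ≺ 3·2ⁿ ≺ 4·n!.
The fastest-growing term 4·n! dominates as n → ∞; dropping its constant factor gives Θ(n!).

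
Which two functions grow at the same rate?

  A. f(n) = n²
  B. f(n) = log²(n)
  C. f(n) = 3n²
A and C

Examining each function:
  A. n² is O(n²)
  B. log²(n) is O(log² n)
  C. 3n² is O(n²)

Functions A and C both have the same complexity class.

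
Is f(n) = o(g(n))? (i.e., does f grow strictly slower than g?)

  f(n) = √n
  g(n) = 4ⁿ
True

f(n) = √n is O(√n), and g(n) = 4ⁿ is O(4ⁿ).
Since O(√n) grows strictly slower than O(4ⁿ), f(n) = o(g(n)) is true.
This means lim(n→∞) f(n)/g(n) = 0.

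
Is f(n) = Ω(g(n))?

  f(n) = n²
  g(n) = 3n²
True

f(n) = n² and g(n) = 3n² are both O(n²).
Big-Ω permits equal growth rates (f ≥ c·g for some c > 0), so f(n) = Ω(g(n)) is true.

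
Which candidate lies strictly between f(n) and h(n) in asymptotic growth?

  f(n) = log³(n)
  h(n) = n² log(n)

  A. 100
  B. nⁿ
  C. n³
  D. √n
D

We need g(n) with log³(n) = o(g(n)) and g(n) = o(n² log(n)), i.e. O(log³ n) ≺ g ≺ O(n² log n).
Check each option:
  A. 100 — O(1) does not grow strictly faster than f(n)
  B. nⁿ — O(nⁿ) does not grow strictly slower than h(n)
  C. n³ — O(n³) does not grow strictly slower than h(n)
  D. √n — O(√n) is strictly between O(log³ n) and O(n² log n) ✓

Only option D (√n) lies strictly between.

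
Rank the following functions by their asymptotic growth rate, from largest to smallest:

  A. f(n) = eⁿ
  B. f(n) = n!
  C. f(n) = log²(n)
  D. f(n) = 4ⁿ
B > D > A > C

Comparing growth rates:
B = n! is O(n!)
D = 4ⁿ is O(4ⁿ)
A = eⁿ is O(eⁿ)
C = log²(n) is O(log² n)

Therefore, the order from fastest to slowest is: B > D > A > C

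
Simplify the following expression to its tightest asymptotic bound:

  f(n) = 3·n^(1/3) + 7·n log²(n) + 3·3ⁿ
Θ(3ⁿ)

Order the terms by growth rate: 3·n^(1/3) ≺ 7·n log²(n) ≺ 3·3ⁿ.
The fastest-growing term 3·3ⁿ dominates as n → ∞; dropping its constant factor gives Θ(3ⁿ).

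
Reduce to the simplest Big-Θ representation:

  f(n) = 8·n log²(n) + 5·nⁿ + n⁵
Θ(nⁿ)

Order the terms by growth rate: 8·n log²(n) ≺ n⁵ ≺ 5·nⁿ.
The fastest-growing term 5·nⁿ dominates as n → ∞; dropping its constant factor gives Θ(nⁿ).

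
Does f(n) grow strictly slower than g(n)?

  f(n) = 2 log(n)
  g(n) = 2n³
True

f(n) = 2 log(n) is O(log n), and g(n) = 2n³ is O(n³).
Since O(log n) grows strictly slower than O(n³), f(n) = o(g(n)) is true.
This means lim(n→∞) f(n)/g(n) = 0.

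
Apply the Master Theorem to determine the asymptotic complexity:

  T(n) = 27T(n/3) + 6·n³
Θ(n³ log n)

Master Theorem: a = 27, b = 3, f(n) = 6·n³.
Compute the critical exponent d = log₃(27) = 3.
Compare f(n) = Θ(n³) against n^d:
  k = 3 = d, so f(n) = Θ(n^d) — Case 2.
  Work is balanced across levels: T(n) = Θ(n^d log n) = Θ(n³ log n).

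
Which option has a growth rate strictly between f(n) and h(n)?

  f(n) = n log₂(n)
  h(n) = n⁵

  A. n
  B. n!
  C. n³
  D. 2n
C

We need g(n) with n log₂(n) = o(g(n)) and g(n) = o(n⁵), i.e. O(n log n) ≺ g ≺ O(n⁵).
Check each option:
  A. n — O(n) does not grow strictly faster than f(n)
  B. n! — O(n!) does not grow strictly slower than h(n)
  C. n³ — O(n³) is strictly between O(n log n) and O(n⁵) ✓
  D. 2n — O(n) does not grow strictly faster than f(n)

Only option C (n³) lies strictly between.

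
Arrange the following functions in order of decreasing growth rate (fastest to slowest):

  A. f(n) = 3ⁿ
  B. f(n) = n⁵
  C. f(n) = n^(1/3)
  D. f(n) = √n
A > B > D > C

Comparing growth rates:
A = 3ⁿ is O(3ⁿ)
B = n⁵ is O(n⁵)
D = √n is O(√n)
C = n^(1/3) is O(n^(1/3))

Therefore, the order from fastest to slowest is: A > B > D > C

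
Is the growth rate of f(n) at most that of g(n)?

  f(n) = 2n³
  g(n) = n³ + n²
True

f(n) = 2n³ and g(n) = n³ + n² are both O(n³).
Big-O permits equal growth rates (f ≤ c·g for some c), so f(n) = O(g(n)) is true.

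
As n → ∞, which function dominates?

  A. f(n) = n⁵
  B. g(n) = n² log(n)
A

f(n) = n⁵ is O(n⁵), while g(n) = n² log(n) is O(n² log n).
Since O(n⁵) grows faster than O(n² log n), f(n) dominates.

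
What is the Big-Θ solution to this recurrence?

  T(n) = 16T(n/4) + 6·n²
Θ(n² log n)

Master Theorem: a = 16, b = 4, f(n) = 6·n².
Compute the critical exponent d = log₄(16) = 2.
Compare f(n) = Θ(n²) against n^d:
  k = 2 = d, so f(n) = Θ(n^d) — Case 2.
  Work is balanced across levels: T(n) = Θ(n^d log n) = Θ(n² log n).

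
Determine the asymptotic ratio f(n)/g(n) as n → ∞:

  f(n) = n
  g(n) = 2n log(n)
0

Since n (O(n)) grows slower than 2n log(n) (O(n log n)),
the ratio f(n)/g(n) → 0 as n → ∞.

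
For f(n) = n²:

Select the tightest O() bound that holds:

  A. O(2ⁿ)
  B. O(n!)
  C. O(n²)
C

f(n) = n² is O(n²).
All listed options are valid Big-O bounds (upper bounds),
but O(n²) is the tightest (smallest valid bound).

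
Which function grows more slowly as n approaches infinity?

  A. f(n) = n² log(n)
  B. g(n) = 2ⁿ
A

f(n) = n² log(n) is O(n² log n), while g(n) = 2ⁿ is O(2ⁿ).
Since O(n² log n) grows slower than O(2ⁿ), f(n) is dominated.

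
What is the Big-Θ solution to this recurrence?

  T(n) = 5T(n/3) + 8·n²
Θ(n²)

Master Theorem: a = 5, b = 3, f(n) = 8·n².
Compute the critical exponent d = log₃(5) = 1.465.
Compare f(n) = Θ(n²) against n^d:
  k = 2 > d = 1.465, so f(n) = Ω(n^(d+ε)) — Case 3.
  Regularity: a·(n/b)^2/n^2 = a/b^2 = 5/9 < 1 ✓.
  The top-level work dominates: T(n) = Θ(f(n)) = Θ(n²).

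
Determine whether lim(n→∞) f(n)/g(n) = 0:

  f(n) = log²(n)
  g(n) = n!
True

f(n) = log²(n) is O(log² n), and g(n) = n! is O(n!).
Since O(log² n) grows strictly slower than O(n!), f(n) = o(g(n)) is true.
This means lim(n→∞) f(n)/g(n) = 0.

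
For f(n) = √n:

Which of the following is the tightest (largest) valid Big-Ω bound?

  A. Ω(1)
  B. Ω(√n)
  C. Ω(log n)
B

f(n) = √n is Ω(√n).
All listed options are valid Big-Ω bounds (lower bounds),
but Ω(√n) is the tightest (largest valid bound).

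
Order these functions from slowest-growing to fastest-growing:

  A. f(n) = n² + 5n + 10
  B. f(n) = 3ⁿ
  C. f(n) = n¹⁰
A < C < B

Comparing growth rates:
A = n² + 5n + 10 is O(n²)
C = n¹⁰ is O(n¹⁰)
B = 3ⁿ is O(3ⁿ)

Therefore, the order from slowest to fastest is: A < C < B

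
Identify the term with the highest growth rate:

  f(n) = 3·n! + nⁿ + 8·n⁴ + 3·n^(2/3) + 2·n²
nⁿ

Looking at each term:
  - 3·n! is O(n!)
  - nⁿ is O(nⁿ)
  - 8·n⁴ is O(n⁴)
  - 3·n^(2/3) is O(n^(2/3))
  - 2·n² is O(n²)

The term nⁿ (O(nⁿ)) grows fastest and dominates all others.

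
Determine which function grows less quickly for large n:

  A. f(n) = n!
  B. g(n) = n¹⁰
B

f(n) = n! is O(n!), while g(n) = n¹⁰ is O(n¹⁰).
Since O(n¹⁰) grows slower than O(n!), g(n) is dominated.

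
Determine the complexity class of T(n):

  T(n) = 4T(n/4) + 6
Θ(n)

Master Theorem: a = 4, b = 4, f(n) = 6.
Compute the critical exponent d = log₄(4) = 1.
Compare f(n) = Θ(1) against n^d:
  k = 0 < d = 1, so f(n) = O(n^(d-ε)) — Case 1.
  The recursion cost dominates: T(n) = Θ(n^d) = Θ(n).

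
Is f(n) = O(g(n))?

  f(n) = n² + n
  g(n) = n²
True

f(n) = n² + n and g(n) = n² are both O(n²).
Big-O permits equal growth rates (f ≤ c·g for some c), so f(n) = O(g(n)) is true.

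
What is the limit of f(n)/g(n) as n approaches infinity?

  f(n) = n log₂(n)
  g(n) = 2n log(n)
1/(2*log(2))

Since n log₂(n) and 2n log(n) have the same growth rate (O(n log n)),
the ratio converges to a constant: 1/(2*log(2)).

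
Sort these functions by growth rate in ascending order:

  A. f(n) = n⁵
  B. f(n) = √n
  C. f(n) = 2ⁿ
B < A < C

Comparing growth rates:
B = √n is O(√n)
A = n⁵ is O(n⁵)
C = 2ⁿ is O(2ⁿ)

Therefore, the order from slowest to fastest is: B < A < C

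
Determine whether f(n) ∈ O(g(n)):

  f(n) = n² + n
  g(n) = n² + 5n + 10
True

f(n) = n² + n and g(n) = n² + 5n + 10 are both O(n²).
Big-O permits equal growth rates (f ≤ c·g for some c), so f(n) = O(g(n)) is true.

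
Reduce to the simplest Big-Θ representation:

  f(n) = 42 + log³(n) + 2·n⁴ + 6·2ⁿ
Θ(2ⁿ)

Order the terms by growth rate: 42 ≺ log³(n) ≺ 2·n⁴ ≺ 6·2ⁿ.
The fastest-growing term 6·2ⁿ dominates as n → ∞; dropping its constant factor gives Θ(2ⁿ).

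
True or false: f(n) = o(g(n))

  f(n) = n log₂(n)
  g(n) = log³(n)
False

f(n) = n log₂(n) is O(n log n), and g(n) = log³(n) is O(log³ n).
Since O(n log n) grows faster than or equal to O(log³ n), f(n) = o(g(n)) is false.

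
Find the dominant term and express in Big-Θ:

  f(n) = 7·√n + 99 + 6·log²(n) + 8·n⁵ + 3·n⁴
Θ(n⁵)

Order the terms by growth rate: 99 ≺ 6·log²(n) ≺ 7·√n ≺ 3·n⁴ ≺ 8·n⁵.
The fastest-growing term 8·n⁵ dominates as n → ∞; dropping its constant factor gives Θ(n⁵).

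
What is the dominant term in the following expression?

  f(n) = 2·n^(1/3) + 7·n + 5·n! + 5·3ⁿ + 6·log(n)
5·n!

Looking at each term:
  - 2·n^(1/3) is O(n^(1/3))
  - 7·n is O(n)
  - 5·n! is O(n!)
  - 5·3ⁿ is O(3ⁿ)
  - 6·log(n) is O(log n)

The term 5·n! (O(n!)) grows fastest and dominates all others.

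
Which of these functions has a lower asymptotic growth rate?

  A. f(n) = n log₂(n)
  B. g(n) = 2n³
A

f(n) = n log₂(n) is O(n log n), while g(n) = 2n³ is O(n³).
Since O(n log n) grows slower than O(n³), f(n) is dominated.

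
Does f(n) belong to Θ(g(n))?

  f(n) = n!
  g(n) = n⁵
False

f(n) = n! is O(n!), and g(n) = n⁵ is O(n⁵).
Since they have different growth rates, f(n) = Θ(g(n)) is false.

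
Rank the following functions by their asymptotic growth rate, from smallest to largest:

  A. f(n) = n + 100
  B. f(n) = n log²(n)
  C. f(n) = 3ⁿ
A < B < C

Comparing growth rates:
A = n + 100 is O(n)
B = n log²(n) is O(n log² n)
C = 3ⁿ is O(3ⁿ)

Therefore, the order from slowest to fastest is: A < B < C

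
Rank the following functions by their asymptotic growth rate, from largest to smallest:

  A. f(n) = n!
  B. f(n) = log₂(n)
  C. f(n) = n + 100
A > C > B

Comparing growth rates:
A = n! is O(n!)
C = n + 100 is O(n)
B = log₂(n) is O(log n)

Therefore, the order from fastest to slowest is: A > C > B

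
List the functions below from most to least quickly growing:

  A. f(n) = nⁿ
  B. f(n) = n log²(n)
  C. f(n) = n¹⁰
A > C > B

Comparing growth rates:
A = nⁿ is O(nⁿ)
C = n¹⁰ is O(n¹⁰)
B = n log²(n) is O(n log² n)

Therefore, the order from fastest to slowest is: A > C > B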